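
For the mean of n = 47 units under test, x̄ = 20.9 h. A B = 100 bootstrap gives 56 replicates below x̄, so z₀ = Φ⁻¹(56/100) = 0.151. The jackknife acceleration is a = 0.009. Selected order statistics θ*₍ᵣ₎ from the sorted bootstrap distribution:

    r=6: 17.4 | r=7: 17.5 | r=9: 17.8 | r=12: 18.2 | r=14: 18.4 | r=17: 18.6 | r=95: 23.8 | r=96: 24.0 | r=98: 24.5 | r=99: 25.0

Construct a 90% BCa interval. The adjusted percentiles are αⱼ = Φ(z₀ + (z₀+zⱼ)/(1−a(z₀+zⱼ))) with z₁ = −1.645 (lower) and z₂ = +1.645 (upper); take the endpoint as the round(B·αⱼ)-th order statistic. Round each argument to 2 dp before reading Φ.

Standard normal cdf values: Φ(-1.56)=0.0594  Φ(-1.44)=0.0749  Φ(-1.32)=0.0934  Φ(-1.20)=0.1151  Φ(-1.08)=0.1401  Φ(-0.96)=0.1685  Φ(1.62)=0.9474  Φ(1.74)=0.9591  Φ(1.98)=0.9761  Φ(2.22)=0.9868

(17.8, 24.5)

Lower: z₀ + z₁ = 0.151 + (-1.645) = -1.494; 1 − a(z₀+z₁) = 1 − (0.009)(-1.494) = 1.0134; argument = 0.151 + (-1.494)/1.0134 = -1.3232 → -1.32.
α₁ = Φ(-1.32) = 0.0934; rank = round(100 × 0.0934) = 9; θ*₍9₎ = 17.8.
Upper: z₀ + z₂ = 1.796; 1 − a(z₀+z₂) = 0.9838; argument = 1.9765 → 1.98; α₂ = 0.9761; rank = 98; θ*₍98₎ = 24.5.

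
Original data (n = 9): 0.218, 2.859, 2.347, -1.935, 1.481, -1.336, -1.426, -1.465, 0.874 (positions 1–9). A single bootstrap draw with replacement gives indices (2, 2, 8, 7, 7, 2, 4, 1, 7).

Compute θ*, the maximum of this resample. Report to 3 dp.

θ* = 2.859

Resample values: 2.859, 2.859, -1.465, -1.426, -1.426, 2.859, -1.935, 0.218, -1.426.
Maximum = 2.859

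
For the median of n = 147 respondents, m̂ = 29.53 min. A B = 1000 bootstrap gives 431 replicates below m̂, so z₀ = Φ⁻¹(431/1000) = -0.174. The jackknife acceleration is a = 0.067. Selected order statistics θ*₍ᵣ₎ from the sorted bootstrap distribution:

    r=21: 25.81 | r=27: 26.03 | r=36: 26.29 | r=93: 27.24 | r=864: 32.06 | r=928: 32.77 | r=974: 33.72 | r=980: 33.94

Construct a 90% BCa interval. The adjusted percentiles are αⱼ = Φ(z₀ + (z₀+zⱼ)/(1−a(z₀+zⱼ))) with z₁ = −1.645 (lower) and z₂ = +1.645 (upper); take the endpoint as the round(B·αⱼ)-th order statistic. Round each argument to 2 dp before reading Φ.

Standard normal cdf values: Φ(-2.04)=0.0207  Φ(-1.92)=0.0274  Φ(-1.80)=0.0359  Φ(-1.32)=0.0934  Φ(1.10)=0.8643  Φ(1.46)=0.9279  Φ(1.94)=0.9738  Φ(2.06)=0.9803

(26.29, 32.77)

Lower: z₀ + z₁ = -0.174 + (-1.645) = -1.819; 1 − a(z₀+z₁) = 1 − (0.067)(-1.819) = 1.1219; argument = -0.174 + (-1.819)/1.1219 = -1.7954 → -1.80.
α₁ = Φ(-1.80) = 0.0359; rank = round(1000 × 0.0359) = 36; θ*₍36₎ = 26.29.
Upper: z₀ + z₂ = 1.471; 1 − a(z₀+z₂) = 0.9014; argument = 1.4578 → 1.46; α₂ = 0.9279; rank = 928; θ*₍928₎ = 32.77.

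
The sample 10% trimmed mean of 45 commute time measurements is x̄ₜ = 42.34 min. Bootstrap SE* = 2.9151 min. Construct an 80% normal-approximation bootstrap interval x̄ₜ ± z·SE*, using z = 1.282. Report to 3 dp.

(38.603, 46.077)

Margin = 1.282 × 2.9151 = 3.7372
Interval: 42.34 ± 3.7372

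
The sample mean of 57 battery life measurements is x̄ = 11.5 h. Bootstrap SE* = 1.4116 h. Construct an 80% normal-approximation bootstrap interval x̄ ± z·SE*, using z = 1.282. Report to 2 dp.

Margin = 1.282 × 1.4116 = 1.810
Interval: 11.5 ± 1.810

(9.69, 13.31)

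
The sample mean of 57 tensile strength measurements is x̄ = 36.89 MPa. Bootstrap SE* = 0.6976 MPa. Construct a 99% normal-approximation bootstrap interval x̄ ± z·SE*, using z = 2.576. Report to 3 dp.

(35.093, 38.687)

Margin = 2.576 × 0.6976 = 1.7970
Interval: 36.89 ± 1.7970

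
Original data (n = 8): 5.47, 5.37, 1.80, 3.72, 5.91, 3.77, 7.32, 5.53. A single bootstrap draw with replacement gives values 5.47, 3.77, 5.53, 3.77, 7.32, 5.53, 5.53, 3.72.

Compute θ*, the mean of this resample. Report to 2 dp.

θ* = 5.08

Mean = (5.47 + 3.77 + 5.53 + 3.77 + 7.32 + 5.53 + 5.53 + 3.72) / 8 = 40.640 / 8 = 5.08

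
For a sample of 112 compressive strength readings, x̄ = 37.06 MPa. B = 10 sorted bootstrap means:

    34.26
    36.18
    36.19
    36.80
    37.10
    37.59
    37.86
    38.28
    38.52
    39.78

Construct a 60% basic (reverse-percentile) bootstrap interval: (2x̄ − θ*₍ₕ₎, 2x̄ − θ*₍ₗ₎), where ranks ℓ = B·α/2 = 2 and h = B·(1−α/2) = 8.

(35.84, 37.94)

Percentile endpoints at ranks 2 and 8: θ*₍2₎ = 36.18, θ*₍8₎ = 38.28.
Basic interval reflects these around x̄:
  lower = 2 × 37.06 − 38.28 = 35.84
  upper = 2 × 37.06 − 36.18 = 37.94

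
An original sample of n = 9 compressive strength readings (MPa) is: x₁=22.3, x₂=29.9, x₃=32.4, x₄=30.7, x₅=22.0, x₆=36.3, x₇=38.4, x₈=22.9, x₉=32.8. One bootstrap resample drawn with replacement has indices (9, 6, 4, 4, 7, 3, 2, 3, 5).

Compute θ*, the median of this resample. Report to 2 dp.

θ* = 32.40

Resample values: 32.8, 36.3, 30.7, 30.7, 38.4, 32.4, 29.9, 32.4, 22.0.
Sorted: 22.0, 29.9, 30.7, 30.7, 32.4, 32.4, 32.8, 36.3, 38.4
Median = middle value = 32.40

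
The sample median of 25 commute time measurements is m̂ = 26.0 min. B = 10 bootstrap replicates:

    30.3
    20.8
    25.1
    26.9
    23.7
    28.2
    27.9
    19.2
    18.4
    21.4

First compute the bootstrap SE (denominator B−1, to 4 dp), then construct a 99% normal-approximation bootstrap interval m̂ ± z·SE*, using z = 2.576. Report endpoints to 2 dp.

Mean of replicates = 24.1900; sum of squared deviations = 153.2890; SE* = √(153.2890/9) = 4.1270
Margin = 2.576 × 4.1270 = 10.631
Interval: 26.0 ± 10.631

(15.37, 36.63)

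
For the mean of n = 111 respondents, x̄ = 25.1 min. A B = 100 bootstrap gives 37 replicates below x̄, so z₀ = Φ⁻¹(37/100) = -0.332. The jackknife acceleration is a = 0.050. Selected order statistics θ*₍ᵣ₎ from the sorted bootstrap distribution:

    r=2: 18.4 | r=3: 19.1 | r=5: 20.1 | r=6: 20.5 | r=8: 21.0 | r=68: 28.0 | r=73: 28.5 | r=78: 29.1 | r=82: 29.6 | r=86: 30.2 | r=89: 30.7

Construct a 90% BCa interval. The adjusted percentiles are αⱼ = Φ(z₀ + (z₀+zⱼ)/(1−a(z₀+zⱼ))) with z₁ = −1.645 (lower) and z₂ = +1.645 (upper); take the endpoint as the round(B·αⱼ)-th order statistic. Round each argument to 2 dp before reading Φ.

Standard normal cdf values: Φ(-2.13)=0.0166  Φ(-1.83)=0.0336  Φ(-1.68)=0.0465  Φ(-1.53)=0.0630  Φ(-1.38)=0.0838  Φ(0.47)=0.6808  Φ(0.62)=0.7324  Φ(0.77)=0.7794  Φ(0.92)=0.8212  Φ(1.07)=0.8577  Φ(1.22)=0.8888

(18.4, 30.2)

Lower: z₀ + z₁ = -0.332 + (-1.645) = -1.977; 1 − a(z₀+z₁) = 1 − (0.050)(-1.977) = 1.0989; argument = -0.332 + (-1.977)/1.0989 = -2.1312 → -2.13.
α₁ = Φ(-2.13) = 0.0166; rank = round(100 × 0.0166) = 2; θ*₍2₎ = 18.4.
Upper: z₀ + z₂ = 1.313; 1 − a(z₀+z₂) = 0.9344; argument = 1.0733 → 1.07; α₂ = 0.8577; rank = 86; θ*₍86₎ = 30.2.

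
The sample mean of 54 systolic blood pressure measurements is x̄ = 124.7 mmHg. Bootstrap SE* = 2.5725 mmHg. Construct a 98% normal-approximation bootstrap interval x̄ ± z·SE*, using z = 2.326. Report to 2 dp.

(118.72, 130.68)

Margin = 2.326 × 2.5725 = 5.984
Interval: 124.7 ± 5.984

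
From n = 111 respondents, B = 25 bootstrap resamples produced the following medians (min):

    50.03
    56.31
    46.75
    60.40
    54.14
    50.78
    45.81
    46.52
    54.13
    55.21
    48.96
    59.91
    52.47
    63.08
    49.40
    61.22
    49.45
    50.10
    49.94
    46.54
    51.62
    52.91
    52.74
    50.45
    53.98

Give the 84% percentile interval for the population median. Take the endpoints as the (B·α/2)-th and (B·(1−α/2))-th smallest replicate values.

(46.52, 60.40)

Sorted replicates: 45.81, 46.52, 46.54, 46.75, 48.96, 49.40, 49.45, 49.94, 50.03, 50.10, 50.45, 50.78, 51.62, 52.47, 52.74, 52.91, 53.98, 54.13, 54.14, 55.21, 56.31, 59.91, 60.40, 61.22, 63.08
α = 0.16; lower rank = 25 × 0.080 = 2; upper rank = 25 × 0.920 = 23.
The 2nd smallest replicate is 46.52; the 23rd is 60.40.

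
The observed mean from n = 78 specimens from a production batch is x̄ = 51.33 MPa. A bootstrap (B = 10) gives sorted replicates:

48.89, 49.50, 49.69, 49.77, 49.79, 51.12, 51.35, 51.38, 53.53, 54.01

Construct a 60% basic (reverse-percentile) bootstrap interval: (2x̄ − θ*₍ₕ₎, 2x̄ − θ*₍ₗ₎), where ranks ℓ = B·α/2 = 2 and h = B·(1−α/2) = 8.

Percentile endpoints at ranks 2 and 8: θ*₍2₎ = 49.50, θ*₍8₎ = 51.38.
Basic interval reflects these around x̄:
  lower = 2 × 51.33 − 51.38 = 51.28
  upper = 2 × 51.33 − 49.50 = 53.16

(51.28, 53.16)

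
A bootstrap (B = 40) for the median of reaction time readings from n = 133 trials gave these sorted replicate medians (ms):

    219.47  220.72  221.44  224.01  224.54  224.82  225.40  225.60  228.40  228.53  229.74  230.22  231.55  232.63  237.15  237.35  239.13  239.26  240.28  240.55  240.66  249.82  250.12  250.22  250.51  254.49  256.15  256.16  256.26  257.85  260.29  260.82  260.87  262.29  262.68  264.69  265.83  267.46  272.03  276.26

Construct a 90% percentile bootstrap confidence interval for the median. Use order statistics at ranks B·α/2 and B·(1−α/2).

α = 0.10; lower rank = 40 × 0.050 = 2; upper rank = 40 × 0.950 = 38.
The 2nd smallest replicate is 220.72; the 38th is 267.46.

(220.72, 267.46)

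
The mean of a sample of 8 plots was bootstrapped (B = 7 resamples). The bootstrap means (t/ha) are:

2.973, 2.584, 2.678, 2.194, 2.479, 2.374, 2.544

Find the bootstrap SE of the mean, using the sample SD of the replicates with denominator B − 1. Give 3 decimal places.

Bootstrap SE is the standard deviation of the 7 replicate means.
Mean of replicates: (2.973 + 2.584 + 2.678 + 2.194 + 2.479 + 2.374 + 2.544) / 7 = 17.8260 / 7 = 2.5466
Sum of squared deviations: (+0.4264)² + (+0.0374)² + (+0.1314)² + (−0.3526)² + (−0.0676)² + (−0.1726)² + (−0.0026)² = 0.3592
Variance = 0.3592 / 6 = 0.0599
SE* = √0.0599

SE* = 0.245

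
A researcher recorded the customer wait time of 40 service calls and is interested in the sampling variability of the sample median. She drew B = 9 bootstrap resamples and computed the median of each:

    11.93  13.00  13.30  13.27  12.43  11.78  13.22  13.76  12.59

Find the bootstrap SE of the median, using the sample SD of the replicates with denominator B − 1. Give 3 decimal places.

Bootstrap SE is the standard deviation of the 9 replicate medians.
Mean of replicates: (11.93 + 13.00 + 13.30 + 13.27 + 12.43 + 11.78 + 13.22 + 13.76 + 12.59) / 9 = 115.2800 / 9 = 12.8089
Sum of squared deviations: (−0.8789)² + (+0.1911)² + (+0.4911)² + (+0.4611)² + (−0.3789)² + (−1.0289)² + (+0.4111)² + (+0.9511)² + (−0.2189)² = 3.5865
Variance = 3.5865 / 8 = 0.4483
SE* = √0.4483

SE* = 0.670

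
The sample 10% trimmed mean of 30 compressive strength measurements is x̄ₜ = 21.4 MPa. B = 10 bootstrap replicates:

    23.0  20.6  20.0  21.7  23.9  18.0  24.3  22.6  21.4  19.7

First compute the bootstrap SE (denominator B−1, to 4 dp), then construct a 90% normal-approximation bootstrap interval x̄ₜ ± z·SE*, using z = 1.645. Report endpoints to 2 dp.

Mean of replicates = 21.5200; sum of squared deviations = 35.6560; SE* = √(35.6560/9) = 1.9904
Margin = 1.645 × 1.9904 = 3.274
Interval: 21.4 ± 3.274

(18.13, 24.67)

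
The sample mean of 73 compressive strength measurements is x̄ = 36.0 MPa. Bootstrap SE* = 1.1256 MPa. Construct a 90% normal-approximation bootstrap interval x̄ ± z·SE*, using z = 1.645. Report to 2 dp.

Margin = 1.645 × 1.1256 = 1.852
Interval: 36.0 ± 1.852

(34.15, 37.85)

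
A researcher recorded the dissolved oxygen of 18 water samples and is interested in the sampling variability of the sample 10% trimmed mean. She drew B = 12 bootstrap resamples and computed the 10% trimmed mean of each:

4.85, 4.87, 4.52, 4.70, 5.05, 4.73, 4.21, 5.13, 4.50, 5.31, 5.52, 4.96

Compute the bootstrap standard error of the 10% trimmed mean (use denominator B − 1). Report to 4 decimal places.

SE* = 0.3652

Bootstrap SE is the standard deviation of the 12 replicate 10% trimmed means.
Mean of replicates: (4.85 + 4.87 + 4.52 + 4.70 + 5.05 + 4.73 + 4.21 + 5.13 + 4.50 + 5.31 + 5.52 + 4.96) / 12 = 58.35000 / 12 = 4.86250
Sum of squared deviations: (−0.01250)² + (+0.00750)² + (−0.34250)² + (−0.16250)² + (+0.18750)² + (−0.13250)² + (−0.65250)² + (+0.26750)² + (−0.36250)² + (+0.44750)² + (+0.65750)² + (+0.09750)² = 1.46742
Variance = 1.46742 / 11 = 0.13340
SE* = √0.13340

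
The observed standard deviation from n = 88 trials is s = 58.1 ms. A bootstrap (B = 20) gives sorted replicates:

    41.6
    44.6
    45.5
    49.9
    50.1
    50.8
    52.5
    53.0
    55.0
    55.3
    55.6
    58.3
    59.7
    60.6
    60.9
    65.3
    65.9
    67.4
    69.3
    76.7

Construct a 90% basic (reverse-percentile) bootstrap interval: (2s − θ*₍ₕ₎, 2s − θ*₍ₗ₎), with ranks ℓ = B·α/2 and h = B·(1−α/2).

(46.9, 74.6)

Percentile endpoints at ranks 1 and 19: θ*₍1₎ = 41.6, θ*₍19₎ = 69.3.
Basic interval reflects these around s:
  lower = 2 × 58.1 − 69.3 = 46.9
  upper = 2 × 58.1 − 41.6 = 74.6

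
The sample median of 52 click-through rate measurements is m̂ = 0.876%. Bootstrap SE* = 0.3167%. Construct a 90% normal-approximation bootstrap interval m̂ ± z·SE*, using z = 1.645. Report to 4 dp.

Margin = 1.645 × 0.3167 = 0.52097
Interval: 0.876 ± 0.52097

(0.3550, 1.3970)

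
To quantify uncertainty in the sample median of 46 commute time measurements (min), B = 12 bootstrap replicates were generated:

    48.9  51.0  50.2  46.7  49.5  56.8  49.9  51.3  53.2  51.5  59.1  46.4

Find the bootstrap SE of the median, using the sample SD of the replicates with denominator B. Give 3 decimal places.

SE* = 3.560

Bootstrap SE is the standard deviation of the 12 replicate medians.
Mean of replicates: (48.9 + 51.0 + 50.2 + 46.7 + 49.5 + 56.8 + 49.9 + 51.3 + 53.2 + 51.5 + 59.1 + 46.4) / 12 = 614.5000 / 12 = 51.2083
Sum of squared deviations: (−2.3083)² + (−0.2083)² + (−1.0083)² + (−4.5083)² + (−1.7083)² + (+5.5917)² + (−1.3083)² + (+0.0917)² + (+1.9917)² + (+0.2917)² + (+7.8917)² + (−4.8083)² = 152.0692
Variance = 152.0692 / 12 = 12.6724
SE* = √12.6724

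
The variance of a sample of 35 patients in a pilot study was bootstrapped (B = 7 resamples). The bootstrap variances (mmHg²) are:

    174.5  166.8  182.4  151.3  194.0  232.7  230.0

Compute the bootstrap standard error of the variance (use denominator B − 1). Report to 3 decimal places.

Bootstrap SE is the standard deviation of the 7 replicate variances.
Mean of replicates: (174.5 + 166.8 + 182.4 + 151.3 + 194.0 + 232.7 + 230.0) / 7 = 1331.7000 / 7 = 190.2429
Sum of squared deviations: (−15.7429)² + (−23.4429)² + (−7.8429)² + (−38.9429)² + (+3.7571)² + (+42.4571)² + (+39.7571)² = 5772.8171
Variance = 5772.8171 / 6 = 962.1362
SE* = √962.1362

SE* = 31.018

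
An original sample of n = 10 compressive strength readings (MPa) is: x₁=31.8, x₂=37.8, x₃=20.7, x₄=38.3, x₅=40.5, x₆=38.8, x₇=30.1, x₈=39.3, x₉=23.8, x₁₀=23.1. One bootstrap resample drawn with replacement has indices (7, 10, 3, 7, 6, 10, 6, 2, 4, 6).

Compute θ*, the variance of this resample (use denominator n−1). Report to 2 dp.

θ* = 56.15

Resample values: 30.1, 23.1, 20.7, 30.1, 38.8, 23.1, 38.8, 37.8, 38.3, 38.8.
Mean = 31.9600; sum of squared deviations = 505.3640
s² = 505.3640 / 9 = 56.1516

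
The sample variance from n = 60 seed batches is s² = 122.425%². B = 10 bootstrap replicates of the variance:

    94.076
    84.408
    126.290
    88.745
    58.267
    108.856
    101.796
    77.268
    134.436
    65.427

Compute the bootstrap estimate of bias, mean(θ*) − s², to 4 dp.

bias = −28.4681

mean(θ*) = (94.076 + 84.408 + 126.290 + 88.745 + 58.267 + 108.856 + 101.796 + 77.268 + 134.436 + 65.427) / 10 = 93.95690
bias = 93.95690 − 122.425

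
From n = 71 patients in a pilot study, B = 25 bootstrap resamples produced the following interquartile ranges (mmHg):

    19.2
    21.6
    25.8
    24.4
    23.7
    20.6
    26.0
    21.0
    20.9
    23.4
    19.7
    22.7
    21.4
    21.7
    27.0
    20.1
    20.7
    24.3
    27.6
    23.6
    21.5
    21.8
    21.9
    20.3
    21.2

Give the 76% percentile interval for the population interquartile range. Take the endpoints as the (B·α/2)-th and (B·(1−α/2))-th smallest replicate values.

Sorted replicates: 19.2, 19.7, 20.1, 20.3, 20.6, 20.7, 20.9, 21.0, 21.2, 21.4, 21.5, 21.6, 21.7, 21.8, 21.9, 22.7, 23.4, 23.6, 23.7, 24.3, 24.4, 25.8, 26.0, 27.0, 27.6
α = 0.24; lower rank = 25 × 0.120 = 3; upper rank = 25 × 0.880 = 22.
The 3rd smallest replicate is 20.1; the 22nd is 25.8.

(20.1, 25.8)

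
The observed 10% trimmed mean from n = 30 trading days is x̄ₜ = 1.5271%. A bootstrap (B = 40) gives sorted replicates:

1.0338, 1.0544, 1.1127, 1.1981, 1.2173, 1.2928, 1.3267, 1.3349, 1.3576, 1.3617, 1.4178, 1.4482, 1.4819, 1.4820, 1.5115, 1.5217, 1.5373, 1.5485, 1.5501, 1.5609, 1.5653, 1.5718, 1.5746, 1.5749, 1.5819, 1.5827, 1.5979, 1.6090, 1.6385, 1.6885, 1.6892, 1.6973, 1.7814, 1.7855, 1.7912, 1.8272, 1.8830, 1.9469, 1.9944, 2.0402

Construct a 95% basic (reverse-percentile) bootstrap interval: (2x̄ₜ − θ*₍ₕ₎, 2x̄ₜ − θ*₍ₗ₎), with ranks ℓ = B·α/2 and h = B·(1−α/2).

(1.0598, 2.0204)

Percentile endpoints at ranks 1 and 39: θ*₍1₎ = 1.0338, θ*₍39₎ = 1.9944.
Basic interval reflects these around x̄ₜ:
  lower = 2 × 1.5271 − 1.9944 = 1.0598
  upper = 2 × 1.5271 − 1.0338 = 2.0204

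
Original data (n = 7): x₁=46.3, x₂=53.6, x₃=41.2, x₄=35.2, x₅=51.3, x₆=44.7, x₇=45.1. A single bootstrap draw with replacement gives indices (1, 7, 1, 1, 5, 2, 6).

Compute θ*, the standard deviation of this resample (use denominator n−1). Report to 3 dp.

Resample values: 46.3, 45.1, 46.3, 46.3, 51.3, 53.6, 44.7.
Mean = 47.6571; sum of squared deviations = 69.3971
s² = 69.3971 / 6 = 11.5662
s = √11.5662 = 3.401

θ* = 3.401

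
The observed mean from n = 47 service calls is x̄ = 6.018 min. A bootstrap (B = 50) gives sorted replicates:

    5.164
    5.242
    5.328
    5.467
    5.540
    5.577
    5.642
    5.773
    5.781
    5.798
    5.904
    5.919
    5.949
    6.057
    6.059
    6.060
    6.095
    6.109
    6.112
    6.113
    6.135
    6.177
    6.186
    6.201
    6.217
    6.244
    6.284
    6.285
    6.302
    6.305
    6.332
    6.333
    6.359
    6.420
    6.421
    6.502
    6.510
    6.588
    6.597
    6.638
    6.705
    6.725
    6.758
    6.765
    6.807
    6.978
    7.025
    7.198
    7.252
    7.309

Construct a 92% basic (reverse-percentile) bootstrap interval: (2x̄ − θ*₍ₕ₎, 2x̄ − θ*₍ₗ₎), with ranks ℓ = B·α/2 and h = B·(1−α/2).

(4.838, 6.794)

Percentile endpoints at ranks 2 and 48: θ*₍2₎ = 5.242, θ*₍48₎ = 7.198.
Basic interval reflects these around x̄:
  lower = 2 × 6.018 − 7.198 = 4.838
  upper = 2 × 6.018 − 5.242 = 6.794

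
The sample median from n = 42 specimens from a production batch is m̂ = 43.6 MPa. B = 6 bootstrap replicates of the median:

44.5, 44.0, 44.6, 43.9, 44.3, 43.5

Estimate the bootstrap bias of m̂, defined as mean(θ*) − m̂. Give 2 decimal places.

bias = +0.53

mean(θ*) = (44.5 + 44.0 + 44.6 + 43.9 + 44.3 + 43.5) / 6 = 44.133
bias = 44.133 − 43.6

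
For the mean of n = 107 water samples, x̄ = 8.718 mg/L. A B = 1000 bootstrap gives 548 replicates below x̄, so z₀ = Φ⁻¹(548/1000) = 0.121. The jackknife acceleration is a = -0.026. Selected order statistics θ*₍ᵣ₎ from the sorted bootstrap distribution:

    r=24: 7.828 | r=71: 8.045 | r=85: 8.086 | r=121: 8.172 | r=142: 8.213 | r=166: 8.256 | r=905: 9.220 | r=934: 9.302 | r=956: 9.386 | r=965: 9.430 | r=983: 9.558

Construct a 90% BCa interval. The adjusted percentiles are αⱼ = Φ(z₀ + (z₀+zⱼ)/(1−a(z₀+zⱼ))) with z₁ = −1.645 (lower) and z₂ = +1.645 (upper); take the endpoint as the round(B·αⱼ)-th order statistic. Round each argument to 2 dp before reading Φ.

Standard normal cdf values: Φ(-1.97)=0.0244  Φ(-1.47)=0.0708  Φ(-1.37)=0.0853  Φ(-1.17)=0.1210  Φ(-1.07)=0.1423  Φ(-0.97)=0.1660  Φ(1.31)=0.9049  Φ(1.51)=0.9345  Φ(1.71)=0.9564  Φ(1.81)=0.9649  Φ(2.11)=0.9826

Lower: z₀ + z₁ = 0.121 + (-1.645) = -1.524; 1 − a(z₀+z₁) = 1 − (-0.026)(-1.524) = 0.9604; argument = 0.121 + (-1.524)/0.9604 = -1.4659 → -1.47.
α₁ = Φ(-1.47) = 0.0708; rank = round(1000 × 0.0708) = 71; θ*₍71₎ = 8.045.
Upper: z₀ + z₂ = 1.766; 1 − a(z₀+z₂) = 1.0459; argument = 1.8095 → 1.81; α₂ = 0.9649; rank = 965; θ*₍965₎ = 9.430.

(8.045, 9.430)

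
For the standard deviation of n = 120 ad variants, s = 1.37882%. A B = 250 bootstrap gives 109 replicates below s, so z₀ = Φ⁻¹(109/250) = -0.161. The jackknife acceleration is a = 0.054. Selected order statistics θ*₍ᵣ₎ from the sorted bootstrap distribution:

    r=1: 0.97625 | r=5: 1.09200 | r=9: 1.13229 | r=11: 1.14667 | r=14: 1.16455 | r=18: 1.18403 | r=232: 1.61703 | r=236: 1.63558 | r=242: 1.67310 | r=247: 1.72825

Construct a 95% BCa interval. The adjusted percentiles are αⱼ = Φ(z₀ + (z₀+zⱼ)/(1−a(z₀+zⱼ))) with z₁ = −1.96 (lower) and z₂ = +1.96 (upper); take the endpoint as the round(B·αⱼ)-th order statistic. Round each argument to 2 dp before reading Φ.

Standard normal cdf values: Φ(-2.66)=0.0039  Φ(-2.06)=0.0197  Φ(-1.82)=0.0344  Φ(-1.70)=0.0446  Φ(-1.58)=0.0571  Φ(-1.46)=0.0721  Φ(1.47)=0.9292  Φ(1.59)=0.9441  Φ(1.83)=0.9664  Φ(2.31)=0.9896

(1.09200, 1.67310)

Lower: z₀ + z₁ = -0.161 + (-1.960) = -2.121; 1 − a(z₀+z₁) = 1 − (0.054)(-2.121) = 1.1145; argument = -0.161 + (-2.121)/1.1145 = -2.0640 → -2.06.
α₁ = Φ(-2.06) = 0.0197; rank = round(250 × 0.0197) = 5; θ*₍5₎ = 1.09200.
Upper: z₀ + z₂ = 1.799; 1 − a(z₀+z₂) = 0.9029; argument = 1.8316 → 1.83; α₂ = 0.9664; rank = 242; θ*₍242₎ = 1.67310.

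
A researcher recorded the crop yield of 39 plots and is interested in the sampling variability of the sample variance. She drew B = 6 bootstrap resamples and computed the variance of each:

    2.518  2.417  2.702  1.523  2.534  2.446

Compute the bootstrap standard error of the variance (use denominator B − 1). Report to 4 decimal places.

SE* = 0.4203

Bootstrap SE is the standard deviation of the 6 replicate variances.
Mean of replicates: (2.518 + 2.417 + 2.702 + 1.523 + 2.534 + 2.446) / 6 = 14.14000 / 6 = 2.35667
Sum of squared deviations: (+0.16133)² + (+0.06033)² + (+0.34533)² + (−0.83367)² + (+0.17733)² + (+0.08933)² = 0.88335
Variance = 0.88335 / 5 = 0.17667
SE* = √0.17667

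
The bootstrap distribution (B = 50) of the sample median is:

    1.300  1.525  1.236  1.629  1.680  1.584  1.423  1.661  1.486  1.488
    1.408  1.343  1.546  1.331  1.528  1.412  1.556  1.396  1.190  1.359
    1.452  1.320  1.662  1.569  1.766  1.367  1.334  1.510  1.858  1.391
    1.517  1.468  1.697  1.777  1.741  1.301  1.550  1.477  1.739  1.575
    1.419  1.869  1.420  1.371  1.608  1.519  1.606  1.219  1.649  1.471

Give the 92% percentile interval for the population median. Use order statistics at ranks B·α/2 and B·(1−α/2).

(1.219, 1.777)

Sorted replicates: 1.190, 1.219, 1.236, 1.300, 1.301, 1.320, 1.331, 1.334, 1.343, 1.359, 1.367, 1.371, 1.391, 1.396, 1.408, 1.412, 1.419, 1.420, 1.423, 1.452, 1.468, 1.471, 1.477, 1.486, 1.488, 1.510, 1.517, 1.519, 1.525, 1.528, 1.546, 1.550, 1.556, 1.569, 1.575, 1.584, 1.606, 1.608, 1.629, 1.649, 1.661, 1.662, 1.680, 1.697, 1.739, 1.741, 1.766, 1.777, 1.858, 1.869
α = 0.08; lower rank = 50 × 0.040 = 2; upper rank = 50 × 0.960 = 48.
The 2nd smallest replicate is 1.219; the 48th is 1.777.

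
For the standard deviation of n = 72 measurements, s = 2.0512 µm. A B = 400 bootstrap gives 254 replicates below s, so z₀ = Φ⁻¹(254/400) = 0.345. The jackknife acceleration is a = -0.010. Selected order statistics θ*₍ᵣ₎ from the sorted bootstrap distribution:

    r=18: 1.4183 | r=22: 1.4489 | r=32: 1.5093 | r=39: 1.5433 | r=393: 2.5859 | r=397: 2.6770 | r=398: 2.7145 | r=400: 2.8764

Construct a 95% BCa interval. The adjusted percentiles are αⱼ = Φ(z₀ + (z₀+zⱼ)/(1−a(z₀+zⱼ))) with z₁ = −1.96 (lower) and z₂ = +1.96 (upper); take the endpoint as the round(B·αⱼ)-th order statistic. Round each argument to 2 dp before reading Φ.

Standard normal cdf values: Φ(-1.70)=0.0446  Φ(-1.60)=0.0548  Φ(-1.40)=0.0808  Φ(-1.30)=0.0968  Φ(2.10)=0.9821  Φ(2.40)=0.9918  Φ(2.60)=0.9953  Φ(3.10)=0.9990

(1.5433, 2.7145)

Lower: z₀ + z₁ = 0.345 + (-1.960) = -1.615; 1 − a(z₀+z₁) = 1 − (-0.010)(-1.615) = 0.9839; argument = 0.345 + (-1.615)/0.9839 = -1.2965 → -1.30.
α₁ = Φ(-1.30) = 0.0968; rank = round(400 × 0.0968) = 39; θ*₍39₎ = 1.5433.
Upper: z₀ + z₂ = 2.305; 1 − a(z₀+z₂) = 1.0231; argument = 2.5981 → 2.60; α₂ = 0.9953; rank = 398; θ*₍398₎ = 2.7145.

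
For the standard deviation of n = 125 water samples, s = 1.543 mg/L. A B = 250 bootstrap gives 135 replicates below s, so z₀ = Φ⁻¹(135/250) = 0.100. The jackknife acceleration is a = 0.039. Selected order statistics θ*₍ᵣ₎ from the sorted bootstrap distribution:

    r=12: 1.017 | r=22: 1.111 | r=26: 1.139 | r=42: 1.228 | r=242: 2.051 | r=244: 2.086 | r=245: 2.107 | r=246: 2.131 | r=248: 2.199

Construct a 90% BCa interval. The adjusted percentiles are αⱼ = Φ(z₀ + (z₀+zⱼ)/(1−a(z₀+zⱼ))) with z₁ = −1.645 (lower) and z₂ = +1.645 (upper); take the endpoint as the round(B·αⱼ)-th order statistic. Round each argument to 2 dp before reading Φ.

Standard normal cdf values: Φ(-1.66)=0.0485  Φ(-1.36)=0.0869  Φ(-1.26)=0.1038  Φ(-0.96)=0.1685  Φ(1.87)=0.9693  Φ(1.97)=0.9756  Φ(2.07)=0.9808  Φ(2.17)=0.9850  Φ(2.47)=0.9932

Lower: z₀ + z₁ = 0.100 + (-1.645) = -1.545; 1 − a(z₀+z₁) = 1 − (0.039)(-1.545) = 1.0603; argument = 0.100 + (-1.545)/1.0603 = -1.3572 → -1.36.
α₁ = Φ(-1.36) = 0.0869; rank = round(250 × 0.0869) = 22; θ*₍22₎ = 1.111.
Upper: z₀ + z₂ = 1.745; 1 − a(z₀+z₂) = 0.9319; argument = 1.9724 → 1.97; α₂ = 0.9756; rank = 244; θ*₍244₎ = 2.086.

(1.111, 2.086)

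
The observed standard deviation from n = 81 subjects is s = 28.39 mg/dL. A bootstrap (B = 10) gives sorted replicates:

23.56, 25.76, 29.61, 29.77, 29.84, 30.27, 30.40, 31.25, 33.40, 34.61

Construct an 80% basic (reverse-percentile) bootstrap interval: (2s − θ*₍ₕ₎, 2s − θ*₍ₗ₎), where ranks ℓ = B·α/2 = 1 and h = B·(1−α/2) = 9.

Percentile endpoints at ranks 1 and 9: θ*₍1₎ = 23.56, θ*₍9₎ = 33.40.
Basic interval reflects these around s:
  lower = 2 × 28.39 − 33.40 = 23.38
  upper = 2 × 28.39 − 23.56 = 33.22

(23.38, 33.22)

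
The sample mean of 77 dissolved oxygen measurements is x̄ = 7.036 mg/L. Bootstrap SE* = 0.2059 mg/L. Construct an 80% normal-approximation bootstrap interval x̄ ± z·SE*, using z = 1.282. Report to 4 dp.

Margin = 1.282 × 0.2059 = 0.26396
Interval: 7.036 ± 0.26396

(6.7720, 7.3000)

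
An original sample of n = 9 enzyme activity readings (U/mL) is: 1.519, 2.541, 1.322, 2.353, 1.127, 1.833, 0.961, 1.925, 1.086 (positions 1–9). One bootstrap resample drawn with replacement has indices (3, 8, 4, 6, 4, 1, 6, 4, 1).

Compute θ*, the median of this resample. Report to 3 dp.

θ* = 1.833

Resample values: 1.322, 1.925, 2.353, 1.833, 2.353, 1.519, 1.833, 2.353, 1.519.
Sorted: 1.322, 1.519, 1.519, 1.833, 1.833, 1.925, 2.353, 2.353, 2.353
Median = middle value = 1.833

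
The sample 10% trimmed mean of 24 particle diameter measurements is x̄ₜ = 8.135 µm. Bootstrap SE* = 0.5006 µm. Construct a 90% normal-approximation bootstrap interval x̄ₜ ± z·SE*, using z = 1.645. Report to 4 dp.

(7.3115, 8.9585)

Margin = 1.645 × 0.5006 = 0.82349
Interval: 8.135 ± 0.82349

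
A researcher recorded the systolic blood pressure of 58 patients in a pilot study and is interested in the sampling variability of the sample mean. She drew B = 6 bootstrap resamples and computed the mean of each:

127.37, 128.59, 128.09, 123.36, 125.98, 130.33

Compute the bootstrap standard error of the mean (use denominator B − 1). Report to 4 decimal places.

SE* = 2.3975

Bootstrap SE is the standard deviation of the 6 replicate means.
Mean of replicates: (127.37 + 128.59 + 128.09 + 123.36 + 125.98 + 130.33) / 6 = 763.72000 / 6 = 127.28667
Sum of squared deviations: (+0.08333)² + (+1.30333)² + (+0.80333)² + (−3.92667)² + (−1.30667)² + (+3.04333)² = 28.73893
Variance = 28.73893 / 5 = 5.74779
SE* = √5.74779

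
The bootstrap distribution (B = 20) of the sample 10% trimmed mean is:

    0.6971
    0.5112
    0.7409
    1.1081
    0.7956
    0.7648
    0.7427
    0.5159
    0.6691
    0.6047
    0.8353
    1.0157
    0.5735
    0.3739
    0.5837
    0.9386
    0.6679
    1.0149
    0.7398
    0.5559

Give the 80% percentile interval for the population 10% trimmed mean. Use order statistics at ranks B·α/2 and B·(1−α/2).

(0.5112, 1.0149)

Sorted replicates: 0.3739, 0.5112, 0.5159, 0.5559, 0.5735, 0.5837, 0.6047, 0.6679, 0.6691, 0.6971, 0.7398, 0.7409, 0.7427, 0.7648, 0.7956, 0.8353, 0.9386, 1.0149, 1.0157, 1.1081
α = 0.20; lower rank = 20 × 0.100 = 2; upper rank = 20 × 0.900 = 18.
The 2nd smallest replicate is 0.5112; the 18th is 1.0149.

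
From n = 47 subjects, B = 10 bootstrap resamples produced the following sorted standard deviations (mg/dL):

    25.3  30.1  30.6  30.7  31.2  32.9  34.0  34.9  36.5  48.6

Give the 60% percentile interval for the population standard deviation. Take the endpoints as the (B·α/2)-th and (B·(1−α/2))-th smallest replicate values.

(30.1, 34.9)

α = 0.40; lower rank = 10 × 0.200 = 2; upper rank = 10 × 0.800 = 8.
The 2nd smallest replicate is 30.1; the 8th is 34.9.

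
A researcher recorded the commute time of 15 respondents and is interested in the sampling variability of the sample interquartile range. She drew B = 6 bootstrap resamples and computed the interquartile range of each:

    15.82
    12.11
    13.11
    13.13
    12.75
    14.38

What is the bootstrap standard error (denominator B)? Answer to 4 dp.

SE* = 1.2197

Bootstrap SE is the standard deviation of the 6 replicate interquartile ranges.
Mean of replicates: (15.82 + 12.11 + 13.11 + 13.13 + 12.75 + 14.38) / 6 = 81.30000 / 6 = 13.55000
Sum of squared deviations: (+2.27000)² + (−1.44000)² + (−0.44000)² + (−0.42000)² + (−0.80000)² + (+0.83000)² = 8.92540
Variance = 8.92540 / 6 = 1.48757
SE* = √1.48757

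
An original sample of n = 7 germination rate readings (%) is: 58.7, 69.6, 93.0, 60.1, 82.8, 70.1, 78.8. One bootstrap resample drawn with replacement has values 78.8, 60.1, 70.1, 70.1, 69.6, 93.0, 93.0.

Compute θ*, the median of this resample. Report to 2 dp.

θ* = 70.10

Sorted: 60.1, 69.6, 70.1, 70.1, 78.8, 93.0, 93.0
Median = middle value = 70.10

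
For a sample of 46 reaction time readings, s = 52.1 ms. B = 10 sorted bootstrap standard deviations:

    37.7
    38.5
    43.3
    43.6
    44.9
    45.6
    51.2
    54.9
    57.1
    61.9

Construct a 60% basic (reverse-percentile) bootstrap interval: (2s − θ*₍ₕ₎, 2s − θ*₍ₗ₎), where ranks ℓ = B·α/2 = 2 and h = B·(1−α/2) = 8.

(49.3, 65.7)

Percentile endpoints at ranks 2 and 8: θ*₍2₎ = 38.5, θ*₍8₎ = 54.9.
Basic interval reflects these around s:
  lower = 2 × 52.1 − 54.9 = 49.3
  upper = 2 × 52.1 − 38.5 = 65.7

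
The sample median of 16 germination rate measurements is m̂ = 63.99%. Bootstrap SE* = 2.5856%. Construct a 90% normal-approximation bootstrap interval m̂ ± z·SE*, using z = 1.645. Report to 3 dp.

(59.737, 68.243)

Margin = 1.645 × 2.5856 = 4.2533
Interval: 63.99 ± 4.2533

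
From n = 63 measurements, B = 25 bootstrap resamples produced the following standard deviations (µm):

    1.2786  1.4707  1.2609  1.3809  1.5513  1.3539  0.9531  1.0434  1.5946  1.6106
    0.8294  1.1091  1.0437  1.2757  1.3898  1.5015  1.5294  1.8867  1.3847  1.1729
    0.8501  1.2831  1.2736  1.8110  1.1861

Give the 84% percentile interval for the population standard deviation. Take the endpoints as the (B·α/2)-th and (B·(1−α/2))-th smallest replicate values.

(0.8501, 1.6106)

Sorted replicates: 0.8294, 0.8501, 0.9531, 1.0434, 1.0437, 1.1091, 1.1729, 1.1861, 1.2609, 1.2736, 1.2757, 1.2786, 1.2831, 1.3539, 1.3809, 1.3847, 1.3898, 1.4707, 1.5015, 1.5294, 1.5513, 1.5946, 1.6106, 1.8110, 1.8867
α = 0.16; lower rank = 25 × 0.080 = 2; upper rank = 25 × 0.920 = 23.
The 2nd smallest replicate is 0.8501; the 23rd is 1.6106.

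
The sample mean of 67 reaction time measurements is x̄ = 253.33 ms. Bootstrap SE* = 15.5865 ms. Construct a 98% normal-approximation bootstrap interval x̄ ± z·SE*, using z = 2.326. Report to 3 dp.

(217.076, 289.584)

Margin = 2.326 × 15.5865 = 36.2542
Interval: 253.33 ± 36.2542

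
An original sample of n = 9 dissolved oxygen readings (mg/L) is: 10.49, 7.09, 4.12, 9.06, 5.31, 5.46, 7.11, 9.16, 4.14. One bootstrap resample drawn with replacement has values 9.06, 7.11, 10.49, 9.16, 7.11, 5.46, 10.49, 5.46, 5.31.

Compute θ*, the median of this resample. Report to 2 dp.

Sorted: 5.31, 5.46, 5.46, 7.11, 7.11, 9.06, 9.16, 10.49, 10.49
Median = middle value = 7.11

θ* = 7.11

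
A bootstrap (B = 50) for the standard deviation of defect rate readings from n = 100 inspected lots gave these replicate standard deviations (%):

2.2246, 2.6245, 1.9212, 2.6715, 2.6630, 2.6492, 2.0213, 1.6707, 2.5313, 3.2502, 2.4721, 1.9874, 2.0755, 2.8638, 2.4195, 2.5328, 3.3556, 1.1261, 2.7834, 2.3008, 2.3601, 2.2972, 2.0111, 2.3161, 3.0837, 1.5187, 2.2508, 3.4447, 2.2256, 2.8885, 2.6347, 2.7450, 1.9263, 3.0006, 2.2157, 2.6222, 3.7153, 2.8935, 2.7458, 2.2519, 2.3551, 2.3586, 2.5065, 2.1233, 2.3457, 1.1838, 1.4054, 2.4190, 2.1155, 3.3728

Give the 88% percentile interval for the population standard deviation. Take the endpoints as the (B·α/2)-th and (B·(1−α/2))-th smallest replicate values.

Sorted replicates: 1.1261, 1.1838, 1.4054, 1.5187, 1.6707, 1.9212, 1.9263, 1.9874, 2.0111, 2.0213, 2.0755, 2.1155, 2.1233, 2.2157, 2.2246, 2.2256, 2.2508, 2.2519, 2.2972, 2.3008, 2.3161, 2.3457, 2.3551, 2.3586, 2.3601, 2.4190, 2.4195, 2.4721, 2.5065, 2.5313, 2.5328, 2.6222, 2.6245, 2.6347, 2.6492, 2.6630, 2.6715, 2.7450, 2.7458, 2.7834, 2.8638, 2.8885, 2.8935, 3.0006, 3.0837, 3.2502, 3.3556, 3.3728, 3.4447, 3.7153
α = 0.12; lower rank = 50 × 0.060 = 3; upper rank = 50 × 0.940 = 47.
The 3rd smallest replicate is 1.4054; the 47th is 3.3556.

(1.4054, 3.3556)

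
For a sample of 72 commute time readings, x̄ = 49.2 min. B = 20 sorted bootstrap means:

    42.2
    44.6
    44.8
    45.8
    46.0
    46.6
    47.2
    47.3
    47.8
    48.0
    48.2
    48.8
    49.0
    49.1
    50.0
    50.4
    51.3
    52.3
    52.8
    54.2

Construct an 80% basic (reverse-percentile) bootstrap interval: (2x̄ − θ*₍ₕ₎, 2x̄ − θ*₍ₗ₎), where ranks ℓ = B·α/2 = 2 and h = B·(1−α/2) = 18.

(46.1, 53.8)

Percentile endpoints at ranks 2 and 18: θ*₍2₎ = 44.6, θ*₍18₎ = 52.3.
Basic interval reflects these around x̄:
  lower = 2 × 49.2 − 52.3 = 46.1
  upper = 2 × 49.2 − 44.6 = 53.8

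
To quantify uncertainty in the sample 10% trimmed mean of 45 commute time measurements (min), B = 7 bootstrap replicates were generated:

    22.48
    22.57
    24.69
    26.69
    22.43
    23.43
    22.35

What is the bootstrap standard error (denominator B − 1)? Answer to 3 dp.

SE* = 1.631

Bootstrap SE is the standard deviation of the 7 replicate 10% trimmed means.
Mean of replicates: (22.48 + 22.57 + 24.69 + 26.69 + 22.43 + 23.43 + 22.35) / 7 = 164.6400 / 7 = 23.5200
Sum of squared deviations: (−1.0400)² + (−0.9500)² + (+1.1700)² + (+3.1700)² + (−1.0900)² + (−0.0900)² + (−1.1700)² = 15.9670
Variance = 15.9670 / 6 = 2.6612
SE* = √2.6612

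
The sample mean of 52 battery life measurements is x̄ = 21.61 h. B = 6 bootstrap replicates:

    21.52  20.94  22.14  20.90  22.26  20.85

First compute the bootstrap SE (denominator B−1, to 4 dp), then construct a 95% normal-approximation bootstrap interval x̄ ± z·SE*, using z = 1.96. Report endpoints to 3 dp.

Mean of replicates = 21.4350; sum of squared deviations = 2.0584; SE* = √(2.0584/5) = 0.6416
Margin = 1.96 × 0.6416 = 1.2575
Interval: 21.61 ± 1.2575

(20.352, 22.868)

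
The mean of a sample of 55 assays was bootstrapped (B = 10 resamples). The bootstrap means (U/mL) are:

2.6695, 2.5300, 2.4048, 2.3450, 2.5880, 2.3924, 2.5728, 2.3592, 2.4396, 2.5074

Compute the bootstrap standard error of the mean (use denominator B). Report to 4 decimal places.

Bootstrap SE is the standard deviation of the 10 replicate means.
Mean of replicates: (2.6695 + 2.5300 + 2.4048 + 2.3450 + 2.5880 + 2.3924 + 2.5728 + 2.3592 + 2.4396 + 2.5074) / 10 = 24.80870 / 10 = 2.48087
Sum of squared deviations: (+0.18863)² + (+0.04913)² + (−0.07607)² + (−0.13587)² + (+0.10713)² + (−0.08847)² + (+0.09193)² + (−0.12167)² + (−0.04127)² + (+0.02653)² = 0.10721
Variance = 0.10721 / 10 = 0.01072
SE* = √0.01072

SE* = 0.1035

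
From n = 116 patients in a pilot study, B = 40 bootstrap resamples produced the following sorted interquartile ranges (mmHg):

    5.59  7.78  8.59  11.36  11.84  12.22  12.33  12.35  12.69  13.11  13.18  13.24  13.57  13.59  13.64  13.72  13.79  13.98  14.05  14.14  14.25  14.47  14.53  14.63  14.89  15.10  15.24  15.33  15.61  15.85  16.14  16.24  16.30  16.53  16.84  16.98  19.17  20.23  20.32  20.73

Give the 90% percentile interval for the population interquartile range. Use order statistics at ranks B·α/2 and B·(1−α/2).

α = 0.10; lower rank = 40 × 0.050 = 2; upper rank = 40 × 0.950 = 38.
The 2nd smallest replicate is 7.78; the 38th is 20.23.

(7.78, 20.23)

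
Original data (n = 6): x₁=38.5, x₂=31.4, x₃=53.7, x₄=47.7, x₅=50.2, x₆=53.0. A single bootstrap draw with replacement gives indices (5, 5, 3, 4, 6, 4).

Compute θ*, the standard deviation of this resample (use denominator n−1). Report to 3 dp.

Resample values: 50.2, 50.2, 53.7, 47.7, 53.0, 47.7.
Mean = 50.4167; sum of squared deviations = 32.3083
s² = 32.3083 / 5 = 6.4617
s = √6.4617 = 2.542

θ* = 2.542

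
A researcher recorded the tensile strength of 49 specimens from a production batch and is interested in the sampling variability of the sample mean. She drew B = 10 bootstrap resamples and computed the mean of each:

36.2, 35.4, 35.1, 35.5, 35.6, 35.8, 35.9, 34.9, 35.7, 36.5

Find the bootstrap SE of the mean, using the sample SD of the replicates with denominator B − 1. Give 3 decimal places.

SE* = 0.479

Bootstrap SE is the standard deviation of the 10 replicate means.
Mean of replicates: (36.2 + 35.4 + 35.1 + 35.5 + 35.6 + 35.8 + 35.9 + 34.9 + 35.7 + 36.5) / 10 = 356.6000 / 10 = 35.6600
Sum of squared deviations: (+0.5400)² + (−0.2600)² + (−0.5600)² + (−0.1600)² + (−0.0600)² + (+0.1400)² + (+0.2400)² + (−0.7600)² + (+0.0400)² + (+0.8400)² = 2.0640
Variance = 2.0640 / 9 = 0.2293
SE* = √0.2293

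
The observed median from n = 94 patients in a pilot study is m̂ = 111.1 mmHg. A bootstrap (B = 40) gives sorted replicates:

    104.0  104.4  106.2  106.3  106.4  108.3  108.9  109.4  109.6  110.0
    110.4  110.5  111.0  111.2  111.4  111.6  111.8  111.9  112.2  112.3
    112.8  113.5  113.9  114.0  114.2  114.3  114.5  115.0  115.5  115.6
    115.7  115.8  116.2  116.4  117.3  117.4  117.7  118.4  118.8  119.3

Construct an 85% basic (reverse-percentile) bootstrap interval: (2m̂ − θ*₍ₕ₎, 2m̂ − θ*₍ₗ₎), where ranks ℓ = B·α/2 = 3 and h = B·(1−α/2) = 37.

Percentile endpoints at ranks 3 and 37: θ*₍3₎ = 106.2, θ*₍37₎ = 117.7.
Basic interval reflects these around m̂:
  lower = 2 × 111.1 − 117.7 = 104.5
  upper = 2 × 111.1 − 106.2 = 116.0

(104.5, 116.0)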